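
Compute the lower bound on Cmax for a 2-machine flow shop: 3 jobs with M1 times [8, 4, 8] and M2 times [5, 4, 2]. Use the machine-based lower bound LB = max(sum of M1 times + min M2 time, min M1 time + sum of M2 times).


LB1 = sum(M1 times) + min(M2 times) = 20 + 2 = 22
LB2 = min(M1 times) + sum(M2 times) = 4 + 11 = 15
Lower bound = max(LB1, LB2) = max(22, 15) = 22

22


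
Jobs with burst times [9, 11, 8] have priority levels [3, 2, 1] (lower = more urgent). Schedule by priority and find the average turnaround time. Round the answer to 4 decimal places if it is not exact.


Sort by priority (ascending = highest first):
Order: [(1, 8), (2, 11), (3, 9)]
Completion times:
  Priority 1, burst=8, C=8
  Priority 2, burst=11, C=19
  Priority 3, burst=9, C=28
Average turnaround = 55/3 = 18.3333

18.3333


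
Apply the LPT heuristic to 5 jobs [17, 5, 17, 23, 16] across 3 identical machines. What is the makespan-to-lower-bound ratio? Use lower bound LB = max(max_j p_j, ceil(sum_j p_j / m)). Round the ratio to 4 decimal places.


LPT order: [23, 17, 17, 16, 5]
Machine loads after assignment: [23, 33, 22]
LPT makespan = 33
Lower bound = max(max_job, ceil(total/3)) = max(23, 26) = 26
Ratio = 33 / 26 = 1.2692

1.2692


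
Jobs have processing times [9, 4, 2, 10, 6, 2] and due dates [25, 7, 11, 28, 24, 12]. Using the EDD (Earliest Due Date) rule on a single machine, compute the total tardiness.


Sort by due date (EDD order): [(4, 7), (2, 11), (2, 12), (6, 24), (9, 25), (10, 28)]
Compute completion times and tardiness:
  Job 1: p=4, d=7, C=4, tardiness=max(0,4-7)=0
  Job 2: p=2, d=11, C=6, tardiness=max(0,6-11)=0
  Job 3: p=2, d=12, C=8, tardiness=max(0,8-12)=0
  Job 4: p=6, d=24, C=14, tardiness=max(0,14-24)=0
  Job 5: p=9, d=25, C=23, tardiness=max(0,23-25)=0
  Job 6: p=10, d=28, C=33, tardiness=max(0,33-28)=5
Total tardiness = 5

5


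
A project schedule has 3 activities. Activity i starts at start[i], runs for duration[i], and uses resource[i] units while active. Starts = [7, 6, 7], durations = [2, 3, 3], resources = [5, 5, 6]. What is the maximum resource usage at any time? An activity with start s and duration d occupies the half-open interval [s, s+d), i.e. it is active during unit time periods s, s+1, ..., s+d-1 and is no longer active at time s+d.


Each activity i is active on [start_i, start_i + duration_i).
Compute total resource usage per time slot:
  t=0: active resources = [], total = 0
  t=1: active resources = [], total = 0
  t=2: active resources = [], total = 0
  t=3: active resources = [], total = 0
  t=4: active resources = [], total = 0
  t=5: active resources = [], total = 0
  t=6: active resources = [5], total = 5
  t=7: active resources = [5, 5, 6], total = 16
  t=8: active resources = [5, 5, 6], total = 16
  t=9: active resources = [6], total = 6
Peak resource demand = 16

16


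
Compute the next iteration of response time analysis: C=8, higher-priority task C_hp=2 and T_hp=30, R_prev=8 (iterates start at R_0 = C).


R_next = C + ceil(R_prev / T_hp) * C_hp
ceil(8 / 30) = ceil(0.2667) = 1
Interference = 1 * 2 = 2
R_next = 8 + 2 = 10

10


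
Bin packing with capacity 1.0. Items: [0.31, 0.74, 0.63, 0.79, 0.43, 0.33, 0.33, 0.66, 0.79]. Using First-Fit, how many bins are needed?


Place items sequentially using First-Fit:
  Item 0.31 -> new Bin 1
  Item 0.74 -> new Bin 2
  Item 0.63 -> Bin 1 (now 0.94)
  Item 0.79 -> new Bin 3
  Item 0.43 -> new Bin 4
  Item 0.33 -> Bin 4 (now 0.76)
  Item 0.33 -> new Bin 5
  Item 0.66 -> Bin 5 (now 0.99)
  Item 0.79 -> new Bin 6
Total bins used = 6

6


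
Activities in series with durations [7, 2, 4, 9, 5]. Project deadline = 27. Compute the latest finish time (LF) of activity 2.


LF(activity 2) = deadline - sum of successor durations
Successors: activities 3 through 5 with durations [4, 9, 5]
Sum of successor durations = 18
LF = 27 - 18 = 9

9


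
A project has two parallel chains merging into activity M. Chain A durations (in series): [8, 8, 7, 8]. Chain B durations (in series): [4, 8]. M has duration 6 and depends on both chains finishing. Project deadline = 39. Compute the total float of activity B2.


Forward pass: ES(B2) = sum of predecessors on chain B = 4
EF = ES + duration = 4 + 8 = 12
Backward pass: LF(M) = deadline = 39; LS(M) = 39 - 6 = 33
LF(B2) = LS(M) - sum(successors on chain B) = 33 - 0 = 33
LS = LF - duration = 33 - 8 = 25
Total float = LS - ES = 25 - 4 = 21

21


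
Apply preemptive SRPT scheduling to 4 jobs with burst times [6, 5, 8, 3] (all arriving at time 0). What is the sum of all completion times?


Since all jobs arrive at t=0, SRPT equals SPT ordering.
SPT order: [3, 5, 6, 8]
Completion times:
  Job 1: p=3, C=3
  Job 2: p=5, C=8
  Job 3: p=6, C=14
  Job 4: p=8, C=22
Total completion time = 3 + 8 + 14 + 22 = 47

47


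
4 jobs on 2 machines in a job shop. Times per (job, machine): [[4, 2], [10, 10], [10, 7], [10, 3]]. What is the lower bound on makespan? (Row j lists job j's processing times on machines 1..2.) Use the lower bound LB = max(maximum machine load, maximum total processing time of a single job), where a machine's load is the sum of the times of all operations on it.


Machine loads:
  Machine 1: 4 + 10 + 10 + 10 = 34
  Machine 2: 2 + 10 + 7 + 3 = 22
Max machine load = 34
Job totals:
  Job 1: 6
  Job 2: 20
  Job 3: 17
  Job 4: 13
Max job total = 20
Lower bound = max(34, 20) = 34

34


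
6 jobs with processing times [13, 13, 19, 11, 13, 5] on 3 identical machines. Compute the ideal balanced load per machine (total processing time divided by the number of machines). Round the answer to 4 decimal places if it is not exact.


Total processing time = 13 + 13 + 19 + 11 + 13 + 5 = 74
Number of machines = 3
Ideal balanced load = 74 / 3 = 24.6667

24.6667


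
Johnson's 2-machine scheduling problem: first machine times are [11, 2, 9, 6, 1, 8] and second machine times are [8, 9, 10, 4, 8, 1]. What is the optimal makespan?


Apply Johnson's rule:
  Group 1 (a <= b): [(5, 1, 8), (2, 2, 9), (3, 9, 10)]
  Group 2 (a > b): [(1, 11, 8), (4, 6, 4), (6, 8, 1)]
Optimal job order: [5, 2, 3, 1, 4, 6]
Schedule:
  Job 5: M1 done at 1, M2 done at 9
  Job 2: M1 done at 3, M2 done at 18
  Job 3: M1 done at 12, M2 done at 28
  Job 1: M1 done at 23, M2 done at 36
  Job 4: M1 done at 29, M2 done at 40
  Job 6: M1 done at 37, M2 done at 41
Makespan = 41

41


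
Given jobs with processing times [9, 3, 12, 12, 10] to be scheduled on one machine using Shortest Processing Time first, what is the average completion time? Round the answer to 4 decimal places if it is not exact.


Sort jobs by processing time (SPT order): [3, 9, 10, 12, 12]
Compute completion times sequentially:
  Job 1: processing = 3, completes at 3
  Job 2: processing = 9, completes at 12
  Job 3: processing = 10, completes at 22
  Job 4: processing = 12, completes at 34
  Job 5: processing = 12, completes at 46
Sum of completion times = 117
Average completion time = 117/5 = 23.4

23.4


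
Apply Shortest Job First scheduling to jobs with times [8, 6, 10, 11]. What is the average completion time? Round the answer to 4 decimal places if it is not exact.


SJF order (ascending): [6, 8, 10, 11]
Completion times:
  Job 1: burst=6, C=6
  Job 2: burst=8, C=14
  Job 3: burst=10, C=24
  Job 4: burst=11, C=35
Average completion = 79/4 = 19.75

19.75


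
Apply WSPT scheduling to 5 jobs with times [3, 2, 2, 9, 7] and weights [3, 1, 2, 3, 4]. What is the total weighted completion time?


Compute p/w ratios and sort ascending (WSPT): [(3, 3), (2, 2), (7, 4), (2, 1), (9, 3)]
Compute weighted completion times:
  Job (p=3,w=3): C=3, w*C=3*3=9
  Job (p=2,w=2): C=5, w*C=2*5=10
  Job (p=7,w=4): C=12, w*C=4*12=48
  Job (p=2,w=1): C=14, w*C=1*14=14
  Job (p=9,w=3): C=23, w*C=3*23=69
Total weighted completion time = 150

150


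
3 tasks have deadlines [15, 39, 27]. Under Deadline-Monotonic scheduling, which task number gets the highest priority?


Sort tasks by relative deadline (ascending):
  Task 1: deadline = 15
  Task 3: deadline = 27
  Task 2: deadline = 39
Priority order (highest first): [1, 3, 2]
Highest priority task = 1

1


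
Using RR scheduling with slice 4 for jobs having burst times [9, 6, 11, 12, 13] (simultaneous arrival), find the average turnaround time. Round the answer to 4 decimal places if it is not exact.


Time quantum = 4
Execution trace:
  J1 runs 4 units, time = 4
  J2 runs 4 units, time = 8
  J3 runs 4 units, time = 12
  J4 runs 4 units, time = 16
  J5 runs 4 units, time = 20
  J1 runs 4 units, time = 24
  J2 runs 2 units, time = 26
  J3 runs 4 units, time = 30
  J4 runs 4 units, time = 34
  J5 runs 4 units, time = 38
  J1 runs 1 units, time = 39
  J3 runs 3 units, time = 42
  J4 runs 4 units, time = 46
  J5 runs 4 units, time = 50
  J5 runs 1 units, time = 51
Finish times: [39, 26, 42, 46, 51]
Average turnaround = 204/5 = 40.8

40.8


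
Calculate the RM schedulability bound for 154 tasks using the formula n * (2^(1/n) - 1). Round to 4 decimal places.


Compute 2^(1/154) = 1.0045111002
Subtract 1: 1.0045111002 - 1 = 0.0045111002
Multiply by n: 154 * 0.0045111002 = 0.6947094308
Round to 4 dp: 0.6947

0.6947


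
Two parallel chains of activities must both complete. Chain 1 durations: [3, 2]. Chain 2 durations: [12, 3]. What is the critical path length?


Path A total = 3 + 2 = 5
Path B total = 12 + 3 = 15
Critical path = longest path = max(5, 15) = 15

15


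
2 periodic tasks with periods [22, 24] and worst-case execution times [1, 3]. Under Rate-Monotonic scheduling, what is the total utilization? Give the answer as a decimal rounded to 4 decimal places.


Compute individual utilizations (exact fractions):
  Task 1: C/T = 1/22 (approx. 0.0455)
  Task 2: C/T = 3/24 = 1/8 (approx. 0.125)
Total utilization U = 1/22 + 1/8 = 15/88
Rounded to 4 decimal places: U = 0.1705
RM (Liu & Layland) bound for 2 tasks = 0.828427; compare with U = 15/88 (approx. 0.170455)
U <= bound, so schedulable by RM sufficient condition.

0.1705


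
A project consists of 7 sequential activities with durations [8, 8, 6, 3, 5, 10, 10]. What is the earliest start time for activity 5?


Activity 5 starts after activities 1 through 4 complete.
Predecessor durations: [8, 8, 6, 3]
ES = 8 + 8 + 6 + 3 = 25

25


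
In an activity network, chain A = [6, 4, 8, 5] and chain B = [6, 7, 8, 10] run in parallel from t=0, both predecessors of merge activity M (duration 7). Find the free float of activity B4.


ES(B4) = sum of predecessors on chain B = 21
EF(B4) = ES + duration = 21 + 10 = 31
Successor of B4 is M. ES(M) = max(sum(A), sum(B)) = max(23, 31) = 31
Free float = ES(successor) - EF(current) = 31 - 31 = 0

0


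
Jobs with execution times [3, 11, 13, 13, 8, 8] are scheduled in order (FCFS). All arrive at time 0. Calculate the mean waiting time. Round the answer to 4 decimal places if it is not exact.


FCFS order (as given): [3, 11, 13, 13, 8, 8]
Waiting times:
  Job 1: wait = 0
  Job 2: wait = 3
  Job 3: wait = 14
  Job 4: wait = 27
  Job 5: wait = 40
  Job 6: wait = 48
Sum of waiting times = 132
Average waiting time = 132/6 = 22.0

22.0


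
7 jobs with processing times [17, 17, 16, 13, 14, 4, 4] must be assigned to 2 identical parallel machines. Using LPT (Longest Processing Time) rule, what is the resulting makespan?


Sort jobs in decreasing order (LPT): [17, 17, 16, 14, 13, 4, 4]
Assign each job to the least loaded machine:
  Machine 1: jobs [17, 16, 4, 4], load = 41
  Machine 2: jobs [17, 14, 13], load = 44
Makespan = max load = 44

44


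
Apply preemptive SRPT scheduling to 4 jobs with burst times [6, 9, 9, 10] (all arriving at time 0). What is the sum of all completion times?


Since all jobs arrive at t=0, SRPT equals SPT ordering.
SPT order: [6, 9, 9, 10]
Completion times:
  Job 1: p=6, C=6
  Job 2: p=9, C=15
  Job 3: p=9, C=24
  Job 4: p=10, C=34
Total completion time = 6 + 15 + 24 + 34 = 79

79


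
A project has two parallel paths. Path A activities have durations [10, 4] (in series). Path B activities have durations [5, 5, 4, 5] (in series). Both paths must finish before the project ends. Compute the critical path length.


Path A total = 10 + 4 = 14
Path B total = 5 + 5 + 4 + 5 = 19
Critical path = longest path = max(14, 19) = 19

19


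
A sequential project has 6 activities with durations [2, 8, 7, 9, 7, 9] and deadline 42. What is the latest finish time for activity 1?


LF(activity 1) = deadline - sum of successor durations
Successors: activities 2 through 6 with durations [8, 7, 9, 7, 9]
Sum of successor durations = 40
LF = 42 - 40 = 2

2


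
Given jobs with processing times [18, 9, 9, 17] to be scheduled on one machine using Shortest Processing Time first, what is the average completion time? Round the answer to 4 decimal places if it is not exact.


Sort jobs by processing time (SPT order): [9, 9, 17, 18]
Compute completion times sequentially:
  Job 1: processing = 9, completes at 9
  Job 2: processing = 9, completes at 18
  Job 3: processing = 17, completes at 35
  Job 4: processing = 18, completes at 53
Sum of completion times = 115
Average completion time = 115/4 = 28.75

28.75


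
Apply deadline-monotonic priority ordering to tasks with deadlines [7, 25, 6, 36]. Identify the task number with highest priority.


Sort tasks by relative deadline (ascending):
  Task 3: deadline = 6
  Task 1: deadline = 7
  Task 2: deadline = 25
  Task 4: deadline = 36
Priority order (highest first): [3, 1, 2, 4]
Highest priority task = 3

3


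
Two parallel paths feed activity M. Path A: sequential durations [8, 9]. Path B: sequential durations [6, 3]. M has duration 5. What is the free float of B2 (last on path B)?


ES(B2) = sum of predecessors on chain B = 6
EF(B2) = ES + duration = 6 + 3 = 9
Successor of B2 is M. ES(M) = max(sum(A), sum(B)) = max(17, 9) = 17
Free float = ES(successor) - EF(current) = 17 - 9 = 8

8


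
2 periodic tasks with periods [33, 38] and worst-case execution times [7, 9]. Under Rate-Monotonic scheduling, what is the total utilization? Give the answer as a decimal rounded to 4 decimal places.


Compute individual utilizations (exact fractions):
  Task 1: C/T = 7/33 (approx. 0.2121)
  Task 2: C/T = 9/38 (approx. 0.2368)
Total utilization U = 7/33 + 9/38 = 563/1254
Rounded to 4 decimal places: U = 0.4490
RM (Liu & Layland) bound for 2 tasks = 0.828427; compare with U = 563/1254 (approx. 0.448963)
U <= bound, so schedulable by RM sufficient condition.

0.4490


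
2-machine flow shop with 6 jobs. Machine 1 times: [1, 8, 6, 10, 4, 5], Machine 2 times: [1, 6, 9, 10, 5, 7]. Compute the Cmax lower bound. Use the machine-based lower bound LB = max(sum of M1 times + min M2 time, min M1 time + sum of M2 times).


LB1 = sum(M1 times) + min(M2 times) = 34 + 1 = 35
LB2 = min(M1 times) + sum(M2 times) = 1 + 38 = 39
Lower bound = max(LB1, LB2) = max(35, 39) = 39

39


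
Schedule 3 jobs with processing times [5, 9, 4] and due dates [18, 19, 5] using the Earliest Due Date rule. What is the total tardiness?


Sort by due date (EDD order): [(4, 5), (5, 18), (9, 19)]
Compute completion times and tardiness:
  Job 1: p=4, d=5, C=4, tardiness=max(0,4-5)=0
  Job 2: p=5, d=18, C=9, tardiness=max(0,9-18)=0
  Job 3: p=9, d=19, C=18, tardiness=max(0,18-19)=0
Total tardiness = 0

0


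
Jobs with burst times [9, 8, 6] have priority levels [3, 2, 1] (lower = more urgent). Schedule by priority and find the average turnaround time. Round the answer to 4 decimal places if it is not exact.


Sort by priority (ascending = highest first):
Order: [(1, 6), (2, 8), (3, 9)]
Completion times:
  Priority 1, burst=6, C=6
  Priority 2, burst=8, C=14
  Priority 3, burst=9, C=23
Average turnaround = 43/3 = 14.3333

14.3333


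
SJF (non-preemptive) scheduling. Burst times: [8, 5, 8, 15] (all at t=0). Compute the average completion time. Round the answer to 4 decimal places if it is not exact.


SJF order (ascending): [5, 8, 8, 15]
Completion times:
  Job 1: burst=5, C=5
  Job 2: burst=8, C=13
  Job 3: burst=8, C=21
  Job 4: burst=15, C=36
Average completion = 75/4 = 18.75

18.75


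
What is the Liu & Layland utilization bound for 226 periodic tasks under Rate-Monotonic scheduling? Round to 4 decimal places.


Compute 2^(1/226) = 1.0030717310
Subtract 1: 1.0030717310 - 1 = 0.0030717310
Multiply by n: 226 * 0.0030717310 = 0.6942112060
Round to 4 dp: 0.6942

0.6942


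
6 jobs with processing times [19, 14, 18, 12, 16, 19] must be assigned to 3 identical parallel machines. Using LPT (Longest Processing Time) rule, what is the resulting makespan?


Sort jobs in decreasing order (LPT): [19, 19, 18, 16, 14, 12]
Assign each job to the least loaded machine:
  Machine 1: jobs [19, 14], load = 33
  Machine 2: jobs [19, 12], load = 31
  Machine 3: jobs [18, 16], load = 34
Makespan = max load = 34

34


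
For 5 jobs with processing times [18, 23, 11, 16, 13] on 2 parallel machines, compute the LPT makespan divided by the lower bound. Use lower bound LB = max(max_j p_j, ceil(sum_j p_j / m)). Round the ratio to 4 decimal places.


LPT order: [23, 18, 16, 13, 11]
Machine loads after assignment: [36, 45]
LPT makespan = 45
Lower bound = max(max_job, ceil(total/2)) = max(23, 41) = 41
Ratio = 45 / 41 = 1.0976

1.0976


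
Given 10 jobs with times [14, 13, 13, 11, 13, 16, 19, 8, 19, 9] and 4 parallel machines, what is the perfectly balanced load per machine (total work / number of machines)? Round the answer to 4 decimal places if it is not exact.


Total processing time = 14 + 13 + 13 + 11 + 13 + 16 + 19 + 8 + 19 + 9 = 135
Number of machines = 4
Ideal balanced load = 135 / 4 = 33.75

33.75


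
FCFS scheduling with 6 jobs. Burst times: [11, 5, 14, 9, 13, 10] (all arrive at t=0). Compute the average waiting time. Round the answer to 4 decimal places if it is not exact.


FCFS order (as given): [11, 5, 14, 9, 13, 10]
Waiting times:
  Job 1: wait = 0
  Job 2: wait = 11
  Job 3: wait = 16
  Job 4: wait = 30
  Job 5: wait = 39
  Job 6: wait = 52
Sum of waiting times = 148
Average waiting time = 148/6 = 24.6667

24.6667


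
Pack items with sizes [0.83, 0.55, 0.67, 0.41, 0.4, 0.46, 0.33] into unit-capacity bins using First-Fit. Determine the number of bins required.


Place items sequentially using First-Fit:
  Item 0.83 -> new Bin 1
  Item 0.55 -> new Bin 2
  Item 0.67 -> new Bin 3
  Item 0.41 -> Bin 2 (now 0.96)
  Item 0.4 -> new Bin 4
  Item 0.46 -> Bin 4 (now 0.86)
  Item 0.33 -> Bin 3 (now 1.0)
Total bins used = 4

4


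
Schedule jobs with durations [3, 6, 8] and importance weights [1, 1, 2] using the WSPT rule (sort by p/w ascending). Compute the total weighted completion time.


Compute p/w ratios and sort ascending (WSPT): [(3, 1), (8, 2), (6, 1)]
Compute weighted completion times:
  Job (p=3,w=1): C=3, w*C=1*3=3
  Job (p=8,w=2): C=11, w*C=2*11=22
  Job (p=6,w=1): C=17, w*C=1*17=17
Total weighted completion time = 42

42


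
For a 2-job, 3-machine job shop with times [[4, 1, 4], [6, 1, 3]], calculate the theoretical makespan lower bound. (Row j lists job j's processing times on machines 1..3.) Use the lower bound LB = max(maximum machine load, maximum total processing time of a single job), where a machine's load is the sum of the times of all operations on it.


Machine loads:
  Machine 1: 4 + 6 = 10
  Machine 2: 1 + 1 = 2
  Machine 3: 4 + 3 = 7
Max machine load = 10
Job totals:
  Job 1: 9
  Job 2: 10
Max job total = 10
Lower bound = max(10, 10) = 10

10


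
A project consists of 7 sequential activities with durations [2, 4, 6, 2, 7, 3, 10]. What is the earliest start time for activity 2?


Activity 2 starts after activities 1 through 1 complete.
Predecessor durations: [2]
ES = 2 = 2

2


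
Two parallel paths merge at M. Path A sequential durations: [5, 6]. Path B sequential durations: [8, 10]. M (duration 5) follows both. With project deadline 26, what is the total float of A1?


Forward pass: ES(A1) = sum of predecessors on chain A = 0
EF = ES + duration = 0 + 5 = 5
Backward pass: LF(M) = deadline = 26; LS(M) = 26 - 5 = 21
LF(A1) = LS(M) - sum(successors on chain A) = 21 - 6 = 15
LS = LF - duration = 15 - 5 = 10
Total float = LS - ES = 10 - 0 = 10

10


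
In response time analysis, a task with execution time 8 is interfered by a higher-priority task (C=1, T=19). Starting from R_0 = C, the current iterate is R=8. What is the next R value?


R_next = C + ceil(R_prev / T_hp) * C_hp
ceil(8 / 19) = ceil(0.4211) = 1
Interference = 1 * 1 = 1
R_next = 8 + 1 = 9

9


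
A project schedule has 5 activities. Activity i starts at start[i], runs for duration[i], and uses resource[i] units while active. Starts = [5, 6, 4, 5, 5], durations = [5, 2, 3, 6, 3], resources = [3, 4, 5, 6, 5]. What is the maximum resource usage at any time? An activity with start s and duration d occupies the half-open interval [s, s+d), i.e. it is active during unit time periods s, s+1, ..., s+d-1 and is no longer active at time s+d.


Each activity i is active on [start_i, start_i + duration_i).
Compute total resource usage per time slot:
  t=0: active resources = [], total = 0
  t=1: active resources = [], total = 0
  t=2: active resources = [], total = 0
  t=3: active resources = [], total = 0
  t=4: active resources = [5], total = 5
  t=5: active resources = [3, 5, 6, 5], total = 19
  t=6: active resources = [3, 4, 5, 6, 5], total = 23
  t=7: active resources = [3, 4, 6, 5], total = 18
  t=8: active resources = [3, 6], total = 9
  t=9: active resources = [3, 6], total = 9
  t=10: active resources = [6], total = 6
Peak resource demand = 23

23


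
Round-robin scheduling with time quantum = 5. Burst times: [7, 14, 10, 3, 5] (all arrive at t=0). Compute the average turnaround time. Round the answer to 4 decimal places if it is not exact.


Time quantum = 5
Execution trace:
  J1 runs 5 units, time = 5
  J2 runs 5 units, time = 10
  J3 runs 5 units, time = 15
  J4 runs 3 units, time = 18
  J5 runs 5 units, time = 23
  J1 runs 2 units, time = 25
  J2 runs 5 units, time = 30
  J3 runs 5 units, time = 35
  J2 runs 4 units, time = 39
Finish times: [25, 39, 35, 18, 23]
Average turnaround = 140/5 = 28.0

28.0


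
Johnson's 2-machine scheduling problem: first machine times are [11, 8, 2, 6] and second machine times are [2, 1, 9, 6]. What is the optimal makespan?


Apply Johnson's rule:
  Group 1 (a <= b): [(3, 2, 9), (4, 6, 6)]
  Group 2 (a > b): [(1, 11, 2), (2, 8, 1)]
Optimal job order: [3, 4, 1, 2]
Schedule:
  Job 3: M1 done at 2, M2 done at 11
  Job 4: M1 done at 8, M2 done at 17
  Job 1: M1 done at 19, M2 done at 21
  Job 2: M1 done at 27, M2 done at 28
Makespan = 28

28


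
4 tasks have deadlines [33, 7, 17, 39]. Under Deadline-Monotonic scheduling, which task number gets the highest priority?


Sort tasks by relative deadline (ascending):
  Task 2: deadline = 7
  Task 3: deadline = 17
  Task 1: deadline = 33
  Task 4: deadline = 39
Priority order (highest first): [2, 3, 1, 4]
Highest priority task = 2

2


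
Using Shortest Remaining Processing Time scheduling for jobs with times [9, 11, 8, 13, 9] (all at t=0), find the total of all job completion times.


Since all jobs arrive at t=0, SRPT equals SPT ordering.
SPT order: [8, 9, 9, 11, 13]
Completion times:
  Job 1: p=8, C=8
  Job 2: p=9, C=17
  Job 3: p=9, C=26
  Job 4: p=11, C=37
  Job 5: p=13, C=50
Total completion time = 8 + 17 + 26 + 37 + 50 = 138

138


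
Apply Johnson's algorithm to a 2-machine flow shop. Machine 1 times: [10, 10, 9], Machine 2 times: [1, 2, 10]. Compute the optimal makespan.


Apply Johnson's rule:
  Group 1 (a <= b): [(3, 9, 10)]
  Group 2 (a > b): [(2, 10, 2), (1, 10, 1)]
Optimal job order: [3, 2, 1]
Schedule:
  Job 3: M1 done at 9, M2 done at 19
  Job 2: M1 done at 19, M2 done at 21
  Job 1: M1 done at 29, M2 done at 30
Makespan = 30

30


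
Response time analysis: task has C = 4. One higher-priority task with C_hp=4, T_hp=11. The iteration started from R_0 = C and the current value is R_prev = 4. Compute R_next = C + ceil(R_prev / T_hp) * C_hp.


R_next = C + ceil(R_prev / T_hp) * C_hp
ceil(4 / 11) = ceil(0.3636) = 1
Interference = 1 * 4 = 4
R_next = 4 + 4 = 8

8


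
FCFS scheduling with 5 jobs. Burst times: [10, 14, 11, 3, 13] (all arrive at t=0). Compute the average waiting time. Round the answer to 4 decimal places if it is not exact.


FCFS order (as given): [10, 14, 11, 3, 13]
Waiting times:
  Job 1: wait = 0
  Job 2: wait = 10
  Job 3: wait = 24
  Job 4: wait = 35
  Job 5: wait = 38
Sum of waiting times = 107
Average waiting time = 107/5 = 21.4

21.4


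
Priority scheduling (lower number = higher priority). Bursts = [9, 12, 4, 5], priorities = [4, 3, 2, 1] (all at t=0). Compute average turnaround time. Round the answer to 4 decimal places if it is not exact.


Sort by priority (ascending = highest first):
Order: [(1, 5), (2, 4), (3, 12), (4, 9)]
Completion times:
  Priority 1, burst=5, C=5
  Priority 2, burst=4, C=9
  Priority 3, burst=12, C=21
  Priority 4, burst=9, C=30
Average turnaround = 65/4 = 16.25

16.25


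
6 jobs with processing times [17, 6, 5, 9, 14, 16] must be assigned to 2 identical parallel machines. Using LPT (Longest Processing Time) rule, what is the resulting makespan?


Sort jobs in decreasing order (LPT): [17, 16, 14, 9, 6, 5]
Assign each job to the least loaded machine:
  Machine 1: jobs [17, 9, 6], load = 32
  Machine 2: jobs [16, 14, 5], load = 35
Makespan = max load = 35

35


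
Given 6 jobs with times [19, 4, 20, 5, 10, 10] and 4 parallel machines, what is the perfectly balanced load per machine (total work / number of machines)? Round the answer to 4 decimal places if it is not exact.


Total processing time = 19 + 4 + 20 + 5 + 10 + 10 = 68
Number of machines = 4
Ideal balanced load = 68 / 4 = 17.0

17.0


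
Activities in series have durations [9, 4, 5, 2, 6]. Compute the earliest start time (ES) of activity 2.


Activity 2 starts after activities 1 through 1 complete.
Predecessor durations: [9]
ES = 9 = 9

9


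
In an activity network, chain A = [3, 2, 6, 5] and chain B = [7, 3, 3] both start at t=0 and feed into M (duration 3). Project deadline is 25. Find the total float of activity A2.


Forward pass: ES(A2) = sum of predecessors on chain A = 3
EF = ES + duration = 3 + 2 = 5
Backward pass: LF(M) = deadline = 25; LS(M) = 25 - 3 = 22
LF(A2) = LS(M) - sum(successors on chain A) = 22 - 11 = 11
LS = LF - duration = 11 - 2 = 9
Total float = LS - ES = 9 - 3 = 6

6


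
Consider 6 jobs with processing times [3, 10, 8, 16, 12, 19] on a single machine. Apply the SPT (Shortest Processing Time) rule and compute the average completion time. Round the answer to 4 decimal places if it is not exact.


Sort jobs by processing time (SPT order): [3, 8, 10, 12, 16, 19]
Compute completion times sequentially:
  Job 1: processing = 3, completes at 3
  Job 2: processing = 8, completes at 11
  Job 3: processing = 10, completes at 21
  Job 4: processing = 12, completes at 33
  Job 5: processing = 16, completes at 49
  Job 6: processing = 19, completes at 68
Sum of completion times = 185
Average completion time = 185/6 = 30.8333

30.8333


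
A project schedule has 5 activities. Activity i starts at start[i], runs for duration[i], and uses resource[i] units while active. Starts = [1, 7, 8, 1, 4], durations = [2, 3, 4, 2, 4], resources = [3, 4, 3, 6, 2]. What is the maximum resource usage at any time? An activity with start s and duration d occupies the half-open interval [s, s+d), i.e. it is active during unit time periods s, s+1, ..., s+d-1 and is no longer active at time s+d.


Each activity i is active on [start_i, start_i + duration_i).
Compute total resource usage per time slot:
  t=0: active resources = [], total = 0
  t=1: active resources = [3, 6], total = 9
  t=2: active resources = [3, 6], total = 9
  t=3: active resources = [], total = 0
  t=4: active resources = [2], total = 2
  t=5: active resources = [2], total = 2
  t=6: active resources = [2], total = 2
  t=7: active resources = [4, 2], total = 6
  t=8: active resources = [4, 3], total = 7
  t=9: active resources = [4, 3], total = 7
  t=10: active resources = [3], total = 3
  t=11: active resources = [3], total = 3
Peak resource demand = 9

9


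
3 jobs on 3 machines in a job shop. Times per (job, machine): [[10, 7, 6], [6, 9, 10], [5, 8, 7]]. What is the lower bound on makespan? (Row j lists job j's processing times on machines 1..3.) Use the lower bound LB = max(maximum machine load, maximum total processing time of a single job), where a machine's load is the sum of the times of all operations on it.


Machine loads:
  Machine 1: 10 + 6 + 5 = 21
  Machine 2: 7 + 9 + 8 = 24
  Machine 3: 6 + 10 + 7 = 23
Max machine load = 24
Job totals:
  Job 1: 23
  Job 2: 25
  Job 3: 20
Max job total = 25
Lower bound = max(24, 25) = 25

25


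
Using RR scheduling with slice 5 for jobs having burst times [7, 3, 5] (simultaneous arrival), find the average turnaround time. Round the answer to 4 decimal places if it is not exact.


Time quantum = 5
Execution trace:
  J1 runs 5 units, time = 5
  J2 runs 3 units, time = 8
  J3 runs 5 units, time = 13
  J1 runs 2 units, time = 15
Finish times: [15, 8, 13]
Average turnaround = 36/3 = 12.0

12.0


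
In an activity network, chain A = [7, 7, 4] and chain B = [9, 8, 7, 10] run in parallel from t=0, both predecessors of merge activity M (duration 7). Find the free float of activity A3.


ES(A3) = sum of predecessors on chain A = 14
EF(A3) = ES + duration = 14 + 4 = 18
Successor of A3 is M. ES(M) = max(sum(A), sum(B)) = max(18, 34) = 34
Free float = ES(successor) - EF(current) = 34 - 18 = 16

16


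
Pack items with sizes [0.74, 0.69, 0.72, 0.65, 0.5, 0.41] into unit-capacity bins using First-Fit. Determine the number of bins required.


Place items sequentially using First-Fit:
  Item 0.74 -> new Bin 1
  Item 0.69 -> new Bin 2
  Item 0.72 -> new Bin 3
  Item 0.65 -> new Bin 4
  Item 0.5 -> new Bin 5
  Item 0.41 -> Bin 5 (now 0.91)
Total bins used = 5

5


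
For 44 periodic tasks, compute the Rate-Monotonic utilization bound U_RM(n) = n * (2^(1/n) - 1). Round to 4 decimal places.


Compute 2^(1/44) = 1.0158780831
Subtract 1: 1.0158780831 - 1 = 0.0158780831
Multiply by n: 44 * 0.0158780831 = 0.6986356564
Round to 4 dp: 0.6986

0.6986


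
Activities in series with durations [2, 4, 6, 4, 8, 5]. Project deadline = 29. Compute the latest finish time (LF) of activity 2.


LF(activity 2) = deadline - sum of successor durations
Successors: activities 3 through 6 with durations [6, 4, 8, 5]
Sum of successor durations = 23
LF = 29 - 23 = 6

6


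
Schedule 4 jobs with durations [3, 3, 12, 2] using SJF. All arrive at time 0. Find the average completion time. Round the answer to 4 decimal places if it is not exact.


SJF order (ascending): [2, 3, 3, 12]
Completion times:
  Job 1: burst=2, C=2
  Job 2: burst=3, C=5
  Job 3: burst=3, C=8
  Job 4: burst=12, C=20
Average completion = 35/4 = 8.75

8.75


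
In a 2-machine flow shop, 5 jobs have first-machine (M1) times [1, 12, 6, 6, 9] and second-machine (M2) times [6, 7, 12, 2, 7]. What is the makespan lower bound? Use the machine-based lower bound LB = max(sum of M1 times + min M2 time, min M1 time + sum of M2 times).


LB1 = sum(M1 times) + min(M2 times) = 34 + 2 = 36
LB2 = min(M1 times) + sum(M2 times) = 1 + 34 = 35
Lower bound = max(LB1, LB2) = max(36, 35) = 36

36


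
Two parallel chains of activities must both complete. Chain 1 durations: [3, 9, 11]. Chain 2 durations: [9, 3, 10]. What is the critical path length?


Path A total = 3 + 9 + 11 = 23
Path B total = 9 + 3 + 10 = 22
Critical path = longest path = max(23, 22) = 23

23


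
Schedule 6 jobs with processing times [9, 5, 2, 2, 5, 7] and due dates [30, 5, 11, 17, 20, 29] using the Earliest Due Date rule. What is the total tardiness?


Sort by due date (EDD order): [(5, 5), (2, 11), (2, 17), (5, 20), (7, 29), (9, 30)]
Compute completion times and tardiness:
  Job 1: p=5, d=5, C=5, tardiness=max(0,5-5)=0
  Job 2: p=2, d=11, C=7, tardiness=max(0,7-11)=0
  Job 3: p=2, d=17, C=9, tardiness=max(0,9-17)=0
  Job 4: p=5, d=20, C=14, tardiness=max(0,14-20)=0
  Job 5: p=7, d=29, C=21, tardiness=max(0,21-29)=0
  Job 6: p=9, d=30, C=30, tardiness=max(0,30-30)=0
Total tardiness = 0

0


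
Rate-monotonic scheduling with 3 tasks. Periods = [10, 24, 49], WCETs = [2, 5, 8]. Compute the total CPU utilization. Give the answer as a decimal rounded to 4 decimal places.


Compute individual utilizations (exact fractions):
  Task 1: C/T = 2/10 = 1/5 (approx. 0.2)
  Task 2: C/T = 5/24 (approx. 0.2083)
  Task 3: C/T = 8/49 (approx. 0.1633)
Total utilization U = 1/5 + 5/24 + 8/49 = 3361/5880
Rounded to 4 decimal places: U = 0.5716
RM (Liu & Layland) bound for 3 tasks = 0.779763; compare with U = 3361/5880 (approx. 0.571599)
U <= bound, so schedulable by RM sufficient condition.

0.5716


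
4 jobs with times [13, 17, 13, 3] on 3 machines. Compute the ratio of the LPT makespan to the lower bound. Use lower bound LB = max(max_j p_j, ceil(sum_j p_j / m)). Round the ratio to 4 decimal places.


LPT order: [17, 13, 13, 3]
Machine loads after assignment: [17, 16, 13]
LPT makespan = 17
Lower bound = max(max_job, ceil(total/3)) = max(17, 16) = 17
Ratio = 17 / 17 = 1.0

1.0


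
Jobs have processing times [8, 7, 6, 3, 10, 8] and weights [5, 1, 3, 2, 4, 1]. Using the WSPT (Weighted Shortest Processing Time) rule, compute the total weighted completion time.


Compute p/w ratios and sort ascending (WSPT): [(3, 2), (8, 5), (6, 3), (10, 4), (7, 1), (8, 1)]
Compute weighted completion times:
  Job (p=3,w=2): C=3, w*C=2*3=6
  Job (p=8,w=5): C=11, w*C=5*11=55
  Job (p=6,w=3): C=17, w*C=3*17=51
  Job (p=10,w=4): C=27, w*C=4*27=108
  Job (p=7,w=1): C=34, w*C=1*34=34
  Job (p=8,w=1): C=42, w*C=1*42=42
Total weighted completion time = 296

296


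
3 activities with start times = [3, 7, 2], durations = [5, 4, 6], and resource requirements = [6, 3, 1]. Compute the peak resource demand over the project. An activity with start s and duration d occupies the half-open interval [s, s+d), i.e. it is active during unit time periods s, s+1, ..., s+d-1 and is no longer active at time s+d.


Each activity i is active on [start_i, start_i + duration_i).
Compute total resource usage per time slot:
  t=0: active resources = [], total = 0
  t=1: active resources = [], total = 0
  t=2: active resources = [1], total = 1
  t=3: active resources = [6, 1], total = 7
  t=4: active resources = [6, 1], total = 7
  t=5: active resources = [6, 1], total = 7
  t=6: active resources = [6, 1], total = 7
  t=7: active resources = [6, 3, 1], total = 10
  t=8: active resources = [3], total = 3
  t=9: active resources = [3], total = 3
  t=10: active resources = [3], total = 3
Peak resource demand = 10

10


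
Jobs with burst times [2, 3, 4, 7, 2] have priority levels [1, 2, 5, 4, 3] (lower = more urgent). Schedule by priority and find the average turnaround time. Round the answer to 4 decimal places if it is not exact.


Sort by priority (ascending = highest first):
Order: [(1, 2), (2, 3), (3, 2), (4, 7), (5, 4)]
Completion times:
  Priority 1, burst=2, C=2
  Priority 2, burst=3, C=5
  Priority 3, burst=2, C=7
  Priority 4, burst=7, C=14
  Priority 5, burst=4, C=18
Average turnaround = 46/5 = 9.2

9.2


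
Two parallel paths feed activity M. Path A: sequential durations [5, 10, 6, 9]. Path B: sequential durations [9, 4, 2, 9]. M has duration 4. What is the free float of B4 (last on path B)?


ES(B4) = sum of predecessors on chain B = 15
EF(B4) = ES + duration = 15 + 9 = 24
Successor of B4 is M. ES(M) = max(sum(A), sum(B)) = max(30, 24) = 30
Free float = ES(successor) - EF(current) = 30 - 24 = 6

6


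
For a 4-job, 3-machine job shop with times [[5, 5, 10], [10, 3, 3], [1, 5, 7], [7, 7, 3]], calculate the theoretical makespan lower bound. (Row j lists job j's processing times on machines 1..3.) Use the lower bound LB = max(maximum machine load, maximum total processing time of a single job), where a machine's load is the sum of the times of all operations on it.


Machine loads:
  Machine 1: 5 + 10 + 1 + 7 = 23
  Machine 2: 5 + 3 + 5 + 7 = 20
  Machine 3: 10 + 3 + 7 + 3 = 23
Max machine load = 23
Job totals:
  Job 1: 20
  Job 2: 16
  Job 3: 13
  Job 4: 17
Max job total = 20
Lower bound = max(23, 20) = 23

23


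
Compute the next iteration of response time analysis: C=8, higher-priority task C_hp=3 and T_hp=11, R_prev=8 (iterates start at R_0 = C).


R_next = C + ceil(R_prev / T_hp) * C_hp
ceil(8 / 11) = ceil(0.7273) = 1
Interference = 1 * 3 = 3
R_next = 8 + 3 = 11

11


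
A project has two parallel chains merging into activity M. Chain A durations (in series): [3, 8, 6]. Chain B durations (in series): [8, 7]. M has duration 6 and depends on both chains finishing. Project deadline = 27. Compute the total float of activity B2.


Forward pass: ES(B2) = sum of predecessors on chain B = 8
EF = ES + duration = 8 + 7 = 15
Backward pass: LF(M) = deadline = 27; LS(M) = 27 - 6 = 21
LF(B2) = LS(M) - sum(successors on chain B) = 21 - 0 = 21
LS = LF - duration = 21 - 7 = 14
Total float = LS - ES = 14 - 8 = 6

6


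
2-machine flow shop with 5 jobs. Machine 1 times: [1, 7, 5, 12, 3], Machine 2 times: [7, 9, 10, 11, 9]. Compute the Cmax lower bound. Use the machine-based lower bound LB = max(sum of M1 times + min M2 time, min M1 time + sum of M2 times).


LB1 = sum(M1 times) + min(M2 times) = 28 + 7 = 35
LB2 = min(M1 times) + sum(M2 times) = 1 + 46 = 47
Lower bound = max(LB1, LB2) = max(35, 47) = 47

47


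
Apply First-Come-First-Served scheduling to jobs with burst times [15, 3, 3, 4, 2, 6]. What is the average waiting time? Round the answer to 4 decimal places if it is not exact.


FCFS order (as given): [15, 3, 3, 4, 2, 6]
Waiting times:
  Job 1: wait = 0
  Job 2: wait = 15
  Job 3: wait = 18
  Job 4: wait = 21
  Job 5: wait = 25
  Job 6: wait = 27
Sum of waiting times = 106
Average waiting time = 106/6 = 17.6667

17.6667


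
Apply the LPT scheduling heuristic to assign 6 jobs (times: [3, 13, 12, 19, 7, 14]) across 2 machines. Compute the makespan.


Sort jobs in decreasing order (LPT): [19, 14, 13, 12, 7, 3]
Assign each job to the least loaded machine:
  Machine 1: jobs [19, 12, 3], load = 34
  Machine 2: jobs [14, 13, 7], load = 34
Makespan = max load = 34

34


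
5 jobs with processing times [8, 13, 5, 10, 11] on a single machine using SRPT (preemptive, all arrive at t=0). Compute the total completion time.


Since all jobs arrive at t=0, SRPT equals SPT ordering.
SPT order: [5, 8, 10, 11, 13]
Completion times:
  Job 1: p=5, C=5
  Job 2: p=8, C=13
  Job 3: p=10, C=23
  Job 4: p=11, C=34
  Job 5: p=13, C=47
Total completion time = 5 + 13 + 23 + 34 + 47 = 122

122


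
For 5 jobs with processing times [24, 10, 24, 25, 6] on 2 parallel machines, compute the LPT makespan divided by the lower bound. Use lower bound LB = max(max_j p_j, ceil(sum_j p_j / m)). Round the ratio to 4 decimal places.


LPT order: [25, 24, 24, 10, 6]
Machine loads after assignment: [41, 48]
LPT makespan = 48
Lower bound = max(max_job, ceil(total/2)) = max(25, 45) = 45
Ratio = 48 / 45 = 1.0667

1.0667


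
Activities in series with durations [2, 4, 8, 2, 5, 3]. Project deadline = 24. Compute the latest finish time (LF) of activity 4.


LF(activity 4) = deadline - sum of successor durations
Successors: activities 5 through 6 with durations [5, 3]
Sum of successor durations = 8
LF = 24 - 8 = 16

16


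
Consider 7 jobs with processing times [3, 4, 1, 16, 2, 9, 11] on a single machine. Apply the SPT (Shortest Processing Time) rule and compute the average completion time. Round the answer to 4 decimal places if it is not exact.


Sort jobs by processing time (SPT order): [1, 2, 3, 4, 9, 11, 16]
Compute completion times sequentially:
  Job 1: processing = 1, completes at 1
  Job 2: processing = 2, completes at 3
  Job 3: processing = 3, completes at 6
  Job 4: processing = 4, completes at 10
  Job 5: processing = 9, completes at 19
  Job 6: processing = 11, completes at 30
  Job 7: processing = 16, completes at 46
Sum of completion times = 115
Average completion time = 115/7 = 16.4286

16.4286
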